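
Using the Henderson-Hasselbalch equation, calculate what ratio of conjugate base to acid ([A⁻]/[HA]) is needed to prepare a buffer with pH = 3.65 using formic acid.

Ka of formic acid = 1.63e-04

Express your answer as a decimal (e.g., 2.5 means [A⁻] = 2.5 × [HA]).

pKa = -log(1.63e-04) = 3.7878. pH = pKa + log([A⁻]/[HA]), so log([A⁻]/[HA]) = pH − pKa = 3.65 − 3.7878 = -0.1378. [A⁻]/[HA] = 10^(-0.1378) = 0.728

[A⁻]/[HA] = 0.728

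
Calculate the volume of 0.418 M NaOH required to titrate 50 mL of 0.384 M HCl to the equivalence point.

At equivalence: moles acid = moles base. moles HCl = 0.384 × 50/1000 = 0.0192 mol. V_base = moles / 0.418 × 1000 = 45.9 mL.

V_{base} = 45.9 mL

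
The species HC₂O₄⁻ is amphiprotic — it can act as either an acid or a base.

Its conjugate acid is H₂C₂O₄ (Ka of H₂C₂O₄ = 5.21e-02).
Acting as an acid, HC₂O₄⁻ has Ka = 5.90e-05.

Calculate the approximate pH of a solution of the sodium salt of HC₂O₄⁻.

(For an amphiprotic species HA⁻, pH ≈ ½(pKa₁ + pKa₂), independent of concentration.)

pKa₁ = -log(5.21e-02) = 1.28; pKa₂ = -log(5.90e-05) = 4.23. For an amphiprotic species, pH ≈ ½(pKa₁ + pKa₂) = ½(1.28 + 4.23) = 2.76.

pH = 2.76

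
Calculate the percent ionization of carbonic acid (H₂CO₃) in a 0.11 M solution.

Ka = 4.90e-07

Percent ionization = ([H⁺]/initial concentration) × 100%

Using Ka equilibrium: x² + Ka×x - Ka×C = 0. Solving: [H⁺] = 2.3192e-04. Percent = (2.3192e-04/0.11) × 100

Percent ionization = 0.211%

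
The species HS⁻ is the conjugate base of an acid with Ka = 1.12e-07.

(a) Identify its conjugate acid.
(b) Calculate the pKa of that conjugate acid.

(a) The conjugate acid is formed by adding one H⁺ to HS⁻, giving H₂S. (b) pKa = -log(Ka) = -log(1.12e-07) = 6.95.

Conjugate acid: H₂S; pK_a = 6.95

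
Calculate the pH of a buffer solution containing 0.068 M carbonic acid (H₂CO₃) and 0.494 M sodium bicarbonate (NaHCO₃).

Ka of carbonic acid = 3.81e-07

pKa = -log(3.81e-07) = 6.42. pH = pKa + log([A⁻]/[HA]) = 6.42 + log(0.494/0.068)

pH = 7.28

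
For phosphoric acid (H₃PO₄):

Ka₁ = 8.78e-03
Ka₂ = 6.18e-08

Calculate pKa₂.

pKa₂ = -log(Ka₂) = -log(6.18e-08) = 7.21.

pK_{a2} = 7.21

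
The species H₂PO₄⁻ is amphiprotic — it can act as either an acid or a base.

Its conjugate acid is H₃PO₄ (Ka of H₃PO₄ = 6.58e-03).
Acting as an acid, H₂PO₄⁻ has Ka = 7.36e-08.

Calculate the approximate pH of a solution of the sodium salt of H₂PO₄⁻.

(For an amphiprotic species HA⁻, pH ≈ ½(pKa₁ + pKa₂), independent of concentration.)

pKa₁ = -log(6.58e-03) = 2.18; pKa₂ = -log(7.36e-08) = 7.13. For an amphiprotic species, pH ≈ ½(pKa₁ + pKa₂) = ½(2.18 + 7.13) = 4.66.

pH = 4.66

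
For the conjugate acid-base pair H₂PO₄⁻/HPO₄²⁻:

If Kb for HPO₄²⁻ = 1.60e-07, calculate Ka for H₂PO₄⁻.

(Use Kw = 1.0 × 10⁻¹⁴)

For a conjugate pair Ka × Kb = Kw, so Ka = Kw/Kb = 1.0 × 10⁻¹⁴ / 1.60e-07 = 6.25e-08.

K_a = 6.25e-08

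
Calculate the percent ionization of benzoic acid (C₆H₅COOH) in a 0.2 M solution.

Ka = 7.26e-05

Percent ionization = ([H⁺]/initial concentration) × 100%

Using Ka equilibrium: x² + Ka×x - Ka×C = 0. Solving: [H⁺] = 3.7744e-03. Percent = (3.7744e-03/0.2) × 100

Percent ionization = 1.89%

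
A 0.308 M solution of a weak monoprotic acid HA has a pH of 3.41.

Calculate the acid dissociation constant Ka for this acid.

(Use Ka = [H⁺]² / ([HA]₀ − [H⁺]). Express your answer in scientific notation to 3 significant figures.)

[H⁺] = 10^(−pH) = 10^(−3.41) = 3.890e-04 M. For HA ⇌ H⁺ + A⁻, Ka = [H⁺][A⁻]/[HA] = [H⁺]² / ([HA]₀ − [H⁺]) = (3.890e-04)² / (0.308 − 3.890e-04) = 4.92e-07.

K_a = 4.92e-07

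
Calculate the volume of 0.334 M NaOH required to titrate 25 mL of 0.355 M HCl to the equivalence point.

At equivalence: moles acid = moles base. moles HCl = 0.355 × 25/1000 = 0.008875 mol. V_base = moles / 0.334 × 1000 = 26.6 mL.

V_{base} = 26.6 mL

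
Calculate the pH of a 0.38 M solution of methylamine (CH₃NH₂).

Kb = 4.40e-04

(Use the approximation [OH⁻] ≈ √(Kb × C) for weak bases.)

[OH⁻] = √(Kb × C) = √(4.40e-04 × 0.38) = 1.2931e-02. pOH = 1.89, pH = 14 - pOH

pH = 12.11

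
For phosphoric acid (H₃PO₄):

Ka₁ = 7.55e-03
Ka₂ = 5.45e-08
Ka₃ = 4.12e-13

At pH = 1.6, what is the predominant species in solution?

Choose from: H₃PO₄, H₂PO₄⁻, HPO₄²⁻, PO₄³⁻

pKa₁ = 2.12, pKa₂ = 7.26, pKa₃ = 12.39. For a polyprotic acid the predominant species crosses at each pKa: below pKa_n the protonated form dominates, above it the deprotonated form does. At pH = 1.6, the predominant species is H₃PO₄.

H₃PO₄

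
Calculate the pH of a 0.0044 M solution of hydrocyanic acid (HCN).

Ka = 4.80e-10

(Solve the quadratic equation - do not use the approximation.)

x² + Ka×x - Ka×C = 0. Using quadratic formula: [H⁺] = 1.4530e-06

pH = 5.84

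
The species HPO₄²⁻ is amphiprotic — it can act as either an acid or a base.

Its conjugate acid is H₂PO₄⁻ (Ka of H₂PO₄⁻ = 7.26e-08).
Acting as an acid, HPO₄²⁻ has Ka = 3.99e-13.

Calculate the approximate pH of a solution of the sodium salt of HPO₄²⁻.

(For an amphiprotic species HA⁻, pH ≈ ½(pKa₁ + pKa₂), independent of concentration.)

pKa₁ = -log(7.26e-08) = 7.14; pKa₂ = -log(3.99e-13) = 12.40. For an amphiprotic species, pH ≈ ½(pKa₁ + pKa₂) = ½(7.14 + 12.40) = 9.77.

pH = 9.77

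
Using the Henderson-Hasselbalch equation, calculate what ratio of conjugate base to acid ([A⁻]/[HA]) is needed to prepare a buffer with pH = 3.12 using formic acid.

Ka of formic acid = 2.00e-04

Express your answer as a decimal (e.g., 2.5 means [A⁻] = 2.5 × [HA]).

pKa = -log(2.00e-04) = 3.6990. pH = pKa + log([A⁻]/[HA]), so log([A⁻]/[HA]) = pH − pKa = 3.12 − 3.6990 = -0.5790. [A⁻]/[HA] = 10^(-0.5790) = 0.264

[A⁻]/[HA] = 0.264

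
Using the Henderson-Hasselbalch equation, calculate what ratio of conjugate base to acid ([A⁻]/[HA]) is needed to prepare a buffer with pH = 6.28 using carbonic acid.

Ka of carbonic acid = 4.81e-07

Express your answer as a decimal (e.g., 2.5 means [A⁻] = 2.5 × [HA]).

pKa = -log(4.81e-07) = 6.3179. pH = pKa + log([A⁻]/[HA]), so log([A⁻]/[HA]) = pH − pKa = 6.28 − 6.3179 = -0.0379. [A⁻]/[HA] = 10^(-0.0379) = 0.917

[A⁻]/[HA] = 0.917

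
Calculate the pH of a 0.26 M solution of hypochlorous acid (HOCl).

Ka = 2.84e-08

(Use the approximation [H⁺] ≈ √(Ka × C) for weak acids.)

[H⁺] = √(Ka × C) = √(2.84e-08 × 0.26) = 8.5930e-05. pH = -log(8.5930e-05)

pH = 4.07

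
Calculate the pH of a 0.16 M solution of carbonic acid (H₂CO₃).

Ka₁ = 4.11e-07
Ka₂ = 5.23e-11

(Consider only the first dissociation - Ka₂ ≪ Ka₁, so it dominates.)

First dissociation dominates. From Ka₁ = [H⁺][HA⁻]/[H₂A], x² + Ka₁·x − Ka₁·C = 0 with C = 0.16 M and Ka₁ = 4.11e-07. Solving: [H⁺] = (−Ka₁ + √(Ka₁² + 4·Ka₁·C)) / 2 = 2.5623e-04 M. pH = -log(2.5623e-04) = 3.59.

pH = 3.59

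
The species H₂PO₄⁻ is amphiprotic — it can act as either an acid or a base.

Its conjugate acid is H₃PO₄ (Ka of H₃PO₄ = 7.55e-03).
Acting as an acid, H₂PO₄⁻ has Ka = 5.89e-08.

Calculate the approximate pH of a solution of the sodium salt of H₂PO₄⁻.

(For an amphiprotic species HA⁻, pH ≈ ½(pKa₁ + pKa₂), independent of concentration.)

pKa₁ = -log(7.55e-03) = 2.12; pKa₂ = -log(5.89e-08) = 7.23. For an amphiprotic species, pH ≈ ½(pKa₁ + pKa₂) = ½(2.12 + 7.23) = 4.68.

pH = 4.68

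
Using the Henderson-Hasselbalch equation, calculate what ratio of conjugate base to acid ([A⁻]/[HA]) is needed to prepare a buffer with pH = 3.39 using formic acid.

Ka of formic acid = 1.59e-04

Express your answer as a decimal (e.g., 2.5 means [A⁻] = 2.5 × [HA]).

pKa = -log(1.59e-04) = 3.7986. pH = pKa + log([A⁻]/[HA]), so log([A⁻]/[HA]) = pH − pKa = 3.39 − 3.7986 = -0.4086. [A⁻]/[HA] = 10^(-0.4086) = 0.390

[A⁻]/[HA] = 0.390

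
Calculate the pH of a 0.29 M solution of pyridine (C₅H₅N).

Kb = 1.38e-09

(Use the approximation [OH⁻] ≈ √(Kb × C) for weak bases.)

[OH⁻] = √(Kb × C) = √(1.38e-09 × 0.29) = 2.0005e-05. pOH = 4.70, pH = 14 - pOH

pH = 9.30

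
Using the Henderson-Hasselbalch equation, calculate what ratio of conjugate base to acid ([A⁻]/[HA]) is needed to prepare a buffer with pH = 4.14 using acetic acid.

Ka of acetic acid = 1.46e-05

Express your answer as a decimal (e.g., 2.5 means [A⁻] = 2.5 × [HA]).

pKa = -log(1.46e-05) = 4.8356. pH = pKa + log([A⁻]/[HA]), so log([A⁻]/[HA]) = pH − pKa = 4.14 − 4.8356 = -0.6956. [A⁻]/[HA] = 10^(-0.6956) = 0.202

[A⁻]/[HA] = 0.202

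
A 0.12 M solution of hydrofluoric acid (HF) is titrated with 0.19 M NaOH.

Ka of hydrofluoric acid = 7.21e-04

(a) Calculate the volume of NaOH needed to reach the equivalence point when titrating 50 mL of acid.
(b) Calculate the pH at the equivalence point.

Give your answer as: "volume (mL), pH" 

moles acid = 0.12 × 50/1000 = 0.006 mol; V_base = moles/0.19 × 1000 = 31.6 mL. At equivalence only the conjugate base is present: [A⁻] = 0.006/0.082 = 7.3548e-02 M. Kb = Kw/Ka = 1.39e-11; [OH⁻] = √(Kb × [A⁻]) = 1.0100e-06; pOH = 6.00; pH = 14 - pOH = 8.00.

V = 31.6 mL, pH = 8.00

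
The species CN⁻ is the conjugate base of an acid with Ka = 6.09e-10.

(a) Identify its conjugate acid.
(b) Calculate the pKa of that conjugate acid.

(a) The conjugate acid is formed by adding one H⁺ to CN⁻, giving HCN. (b) pKa = -log(Ka) = -log(6.09e-10) = 9.22.

Conjugate acid: HCN; pK_a = 9.22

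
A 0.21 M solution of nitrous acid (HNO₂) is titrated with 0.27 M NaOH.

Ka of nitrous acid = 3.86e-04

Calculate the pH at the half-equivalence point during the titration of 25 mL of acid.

At half-equivalence [HA] = [A⁻], so Henderson-Hasselbalch gives pH = pKa = -log(3.86e-04) = 3.41.

pH = pKa = 3.41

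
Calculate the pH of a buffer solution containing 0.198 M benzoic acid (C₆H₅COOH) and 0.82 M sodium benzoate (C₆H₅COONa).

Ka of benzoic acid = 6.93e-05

pKa = -log(6.93e-05) = 4.16. pH = pKa + log([A⁻]/[HA]) = 4.16 + log(0.82/0.198)

pH = 4.78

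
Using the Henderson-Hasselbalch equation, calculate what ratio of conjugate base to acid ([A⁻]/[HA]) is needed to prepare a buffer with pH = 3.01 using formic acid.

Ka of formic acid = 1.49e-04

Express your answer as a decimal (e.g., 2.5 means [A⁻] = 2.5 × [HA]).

pKa = -log(1.49e-04) = 3.8268. pH = pKa + log([A⁻]/[HA]), so log([A⁻]/[HA]) = pH − pKa = 3.01 − 3.8268 = -0.8168. [A⁻]/[HA] = 10^(-0.8168) = 0.152

[A⁻]/[HA] = 0.152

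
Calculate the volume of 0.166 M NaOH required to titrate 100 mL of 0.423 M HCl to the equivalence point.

At equivalence: moles acid = moles base. moles HCl = 0.423 × 100/1000 = 0.0423 mol. V_base = moles / 0.166 × 1000 = 254.8 mL.

V_{base} = 254.8 mL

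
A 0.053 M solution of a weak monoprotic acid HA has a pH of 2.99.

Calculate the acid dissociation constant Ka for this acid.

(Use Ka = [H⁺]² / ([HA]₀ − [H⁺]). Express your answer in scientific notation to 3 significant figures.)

[H⁺] = 10^(−pH) = 10^(−2.99) = 1.023e-03 M. For HA ⇌ H⁺ + A⁻, Ka = [H⁺][A⁻]/[HA] = [H⁺]² / ([HA]₀ − [H⁺]) = (1.023e-03)² / (0.053 − 1.023e-03) = 2.01e-05.

K_a = 2.01e-05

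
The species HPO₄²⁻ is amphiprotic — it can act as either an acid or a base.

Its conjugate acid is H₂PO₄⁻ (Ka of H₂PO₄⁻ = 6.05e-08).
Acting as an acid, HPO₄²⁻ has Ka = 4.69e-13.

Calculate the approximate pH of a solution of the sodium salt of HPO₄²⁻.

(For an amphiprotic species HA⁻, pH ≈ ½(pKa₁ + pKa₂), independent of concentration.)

pKa₁ = -log(6.05e-08) = 7.22; pKa₂ = -log(4.69e-13) = 12.33. For an amphiprotic species, pH ≈ ½(pKa₁ + pKa₂) = ½(7.22 + 12.33) = 9.77.

pH = 9.77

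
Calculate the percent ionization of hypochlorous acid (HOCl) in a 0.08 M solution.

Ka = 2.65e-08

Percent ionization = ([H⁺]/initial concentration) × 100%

Using Ka equilibrium: x² + Ka×x - Ka×C = 0. Solving: [H⁺] = 4.6030e-05. Percent = (4.6030e-05/0.08) × 100

Percent ionization = 0.0575%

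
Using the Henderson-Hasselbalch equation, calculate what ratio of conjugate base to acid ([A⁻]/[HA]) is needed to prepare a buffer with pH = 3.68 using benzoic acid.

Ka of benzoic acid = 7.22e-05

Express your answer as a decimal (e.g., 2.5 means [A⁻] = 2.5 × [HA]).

pKa = -log(7.22e-05) = 4.1415. pH = pKa + log([A⁻]/[HA]), so log([A⁻]/[HA]) = pH − pKa = 3.68 − 4.1415 = -0.4615. [A⁻]/[HA] = 10^(-0.4615) = 0.346

[A⁻]/[HA] = 0.346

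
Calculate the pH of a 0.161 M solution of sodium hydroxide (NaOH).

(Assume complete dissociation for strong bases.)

[OH⁻] = 0.161 M for strong base. pOH = -log[OH⁻] = 0.79, pH = 14 - pOH

pH = 13.21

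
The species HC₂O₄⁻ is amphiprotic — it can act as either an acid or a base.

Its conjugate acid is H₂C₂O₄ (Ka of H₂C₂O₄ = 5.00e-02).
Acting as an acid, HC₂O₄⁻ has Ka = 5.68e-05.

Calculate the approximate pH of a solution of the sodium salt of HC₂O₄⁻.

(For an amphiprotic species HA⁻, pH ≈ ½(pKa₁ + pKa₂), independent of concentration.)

pKa₁ = -log(5.00e-02) = 1.30; pKa₂ = -log(5.68e-05) = 4.25. For an amphiprotic species, pH ≈ ½(pKa₁ + pKa₂) = ½(1.30 + 4.25) = 2.77.

pH = 2.77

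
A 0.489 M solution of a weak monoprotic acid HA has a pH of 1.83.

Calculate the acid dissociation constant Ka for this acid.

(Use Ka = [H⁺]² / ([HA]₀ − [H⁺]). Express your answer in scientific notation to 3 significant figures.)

[H⁺] = 10^(−pH) = 10^(−1.83) = 1.479e-02 M. For HA ⇌ H⁺ + A⁻, Ka = [H⁺][A⁻]/[HA] = [H⁺]² / ([HA]₀ − [H⁺]) = (1.479e-02)² / (0.489 − 1.479e-02) = 4.61e-04.

K_a = 4.61e-04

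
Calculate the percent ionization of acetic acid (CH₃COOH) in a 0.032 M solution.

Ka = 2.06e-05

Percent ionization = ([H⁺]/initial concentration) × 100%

Using Ka equilibrium: x² + Ka×x - Ka×C = 0. Solving: [H⁺] = 8.0168e-04. Percent = (8.0168e-04/0.032) × 100

Percent ionization = 2.51%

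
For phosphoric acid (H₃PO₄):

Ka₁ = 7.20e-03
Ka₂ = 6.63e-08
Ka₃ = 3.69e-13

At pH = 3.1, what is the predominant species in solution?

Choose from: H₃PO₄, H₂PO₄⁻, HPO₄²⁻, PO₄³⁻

pKa₁ = 2.14, pKa₂ = 7.18, pKa₃ = 12.43. For a polyprotic acid the predominant species crosses at each pKa: below pKa_n the protonated form dominates, above it the deprotonated form does. At pH = 3.1, the predominant species is H₂PO₄⁻.

H₂PO₄⁻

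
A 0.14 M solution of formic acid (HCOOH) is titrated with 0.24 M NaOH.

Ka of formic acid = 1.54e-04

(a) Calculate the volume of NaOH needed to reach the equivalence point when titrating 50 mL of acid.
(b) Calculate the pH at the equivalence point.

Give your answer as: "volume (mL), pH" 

moles acid = 0.14 × 50/1000 = 0.007 mol; V_base = moles/0.24 × 1000 = 29.2 mL. At equivalence only the conjugate base is present: [A⁻] = 0.007/0.079 = 8.8421e-02 M. Kb = Kw/Ka = 6.49e-11; [OH⁻] = √(Kb × [A⁻]) = 2.3962e-06; pOH = 5.62; pH = 14 - pOH = 8.38.

V = 29.2 mL, pH = 8.38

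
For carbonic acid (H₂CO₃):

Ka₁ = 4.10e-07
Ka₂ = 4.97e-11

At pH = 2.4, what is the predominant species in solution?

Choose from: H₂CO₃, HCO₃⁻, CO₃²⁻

pKa₁ = 6.39, pKa₂ = 10.30. For a polyprotic acid the predominant species crosses at each pKa: below pKa_n the protonated form dominates, above it the deprotonated form does. At pH = 2.4, the predominant species is H₂CO₃.

H₂CO₃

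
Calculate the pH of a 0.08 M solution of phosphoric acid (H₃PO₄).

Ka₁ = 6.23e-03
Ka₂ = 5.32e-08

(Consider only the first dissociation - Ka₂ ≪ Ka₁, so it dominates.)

First dissociation dominates. From Ka₁ = [H⁺][HA⁻]/[H₂A], x² + Ka₁·x − Ka₁·C = 0 with C = 0.08 M and Ka₁ = 6.23e-03. Solving: [H⁺] = (−Ka₁ + √(Ka₁² + 4·Ka₁·C)) / 2 = 1.9426e-02 M. pH = -log(1.9426e-02) = 1.71.

pH = 1.71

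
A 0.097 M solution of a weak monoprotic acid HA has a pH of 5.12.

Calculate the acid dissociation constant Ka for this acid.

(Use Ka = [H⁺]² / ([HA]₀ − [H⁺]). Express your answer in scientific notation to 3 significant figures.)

[H⁺] = 10^(−pH) = 10^(−5.12) = 7.586e-06 M. For HA ⇌ H⁺ + A⁻, Ka = [H⁺][A⁻]/[HA] = [H⁺]² / ([HA]₀ − [H⁺]) = (7.586e-06)² / (0.097 − 7.586e-06) = 5.93e-10.

K_a = 5.93e-10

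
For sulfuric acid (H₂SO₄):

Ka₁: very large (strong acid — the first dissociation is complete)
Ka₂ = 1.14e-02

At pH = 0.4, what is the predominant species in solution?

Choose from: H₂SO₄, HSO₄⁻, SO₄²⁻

The first dissociation is complete, so H₂SO₄ itself is never the predominant species in water; pKa₂ = -log(1.14e-02) = 1.94. For a polyprotic acid the predominant species crosses at each pKa: below pKa_n the protonated form dominates, above it the deprotonated form does. At pH = 0.4, the predominant species is HSO₄⁻.

HSO₄⁻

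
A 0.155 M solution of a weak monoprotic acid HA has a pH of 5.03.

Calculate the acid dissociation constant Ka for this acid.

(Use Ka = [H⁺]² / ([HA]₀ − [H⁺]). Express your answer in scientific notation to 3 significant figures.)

[H⁺] = 10^(−pH) = 10^(−5.03) = 9.333e-06 M. For HA ⇌ H⁺ + A⁻, Ka = [H⁺][A⁻]/[HA] = [H⁺]² / ([HA]₀ − [H⁺]) = (9.333e-06)² / (0.155 − 9.333e-06) = 5.62e-10.

K_a = 5.62e-10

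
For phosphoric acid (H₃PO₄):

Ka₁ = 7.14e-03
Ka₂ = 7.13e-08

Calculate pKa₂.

pKa₂ = -log(Ka₂) = -log(7.13e-08) = 7.15.

pK_{a2} = 7.15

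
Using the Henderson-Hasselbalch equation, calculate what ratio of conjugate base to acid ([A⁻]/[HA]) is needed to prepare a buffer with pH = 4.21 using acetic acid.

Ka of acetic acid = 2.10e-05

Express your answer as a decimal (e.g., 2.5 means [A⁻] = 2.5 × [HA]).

pKa = -log(2.10e-05) = 4.6778. pH = pKa + log([A⁻]/[HA]), so log([A⁻]/[HA]) = pH − pKa = 4.21 − 4.6778 = -0.4678. [A⁻]/[HA] = 10^(-0.4678) = 0.341

[A⁻]/[HA] = 0.341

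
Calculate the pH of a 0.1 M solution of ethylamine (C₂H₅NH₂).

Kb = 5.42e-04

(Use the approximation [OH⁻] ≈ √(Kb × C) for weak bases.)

[OH⁻] = √(Kb × C) = √(5.42e-04 × 0.1) = 7.3621e-03. pOH = 2.13, pH = 14 - pOH

pH = 11.87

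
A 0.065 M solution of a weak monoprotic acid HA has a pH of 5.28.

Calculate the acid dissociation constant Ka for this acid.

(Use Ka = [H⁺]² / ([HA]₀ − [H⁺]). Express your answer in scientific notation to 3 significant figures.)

[H⁺] = 10^(−pH) = 10^(−5.28) = 5.248e-06 M. For HA ⇌ H⁺ + A⁻, Ka = [H⁺][A⁻]/[HA] = [H⁺]² / ([HA]₀ − [H⁺]) = (5.248e-06)² / (0.065 − 5.248e-06) = 4.24e-10.

K_a = 4.24e-10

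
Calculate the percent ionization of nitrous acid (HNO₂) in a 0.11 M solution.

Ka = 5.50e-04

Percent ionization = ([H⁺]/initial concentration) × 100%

Using Ka equilibrium: x² + Ka×x - Ka×C = 0. Solving: [H⁺] = 7.5080e-03. Percent = (7.5080e-03/0.11) × 100

Percent ionization = 6.83%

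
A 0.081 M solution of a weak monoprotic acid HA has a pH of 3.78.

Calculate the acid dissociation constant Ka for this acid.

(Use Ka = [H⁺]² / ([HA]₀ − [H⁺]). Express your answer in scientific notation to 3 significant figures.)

[H⁺] = 10^(−pH) = 10^(−3.78) = 1.660e-04 M. For HA ⇌ H⁺ + A⁻, Ka = [H⁺][A⁻]/[HA] = [H⁺]² / ([HA]₀ − [H⁺]) = (1.660e-04)² / (0.081 − 1.660e-04) = 3.41e-07.

K_a = 3.41e-07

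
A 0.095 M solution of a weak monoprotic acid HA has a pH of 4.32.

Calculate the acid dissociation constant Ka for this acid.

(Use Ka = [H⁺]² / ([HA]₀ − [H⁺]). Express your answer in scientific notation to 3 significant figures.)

[H⁺] = 10^(−pH) = 10^(−4.32) = 4.786e-05 M. For HA ⇌ H⁺ + A⁻, Ka = [H⁺][A⁻]/[HA] = [H⁺]² / ([HA]₀ − [H⁺]) = (4.786e-05)² / (0.095 − 4.786e-05) = 2.41e-08.

K_a = 2.41e-08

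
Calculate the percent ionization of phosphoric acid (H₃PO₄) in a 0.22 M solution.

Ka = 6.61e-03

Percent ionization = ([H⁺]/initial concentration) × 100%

Using Ka equilibrium: x² + Ka×x - Ka×C = 0. Solving: [H⁺] = 3.4972e-02. Percent = (3.4972e-02/0.22) × 100

Percent ionization = 15.9%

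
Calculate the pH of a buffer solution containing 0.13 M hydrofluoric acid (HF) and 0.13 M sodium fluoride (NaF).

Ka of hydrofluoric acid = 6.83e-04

pKa = -log(6.83e-04) = 3.17. pH = pKa + log([A⁻]/[HA]) = 3.17 + log(0.13/0.13)

pH = 3.17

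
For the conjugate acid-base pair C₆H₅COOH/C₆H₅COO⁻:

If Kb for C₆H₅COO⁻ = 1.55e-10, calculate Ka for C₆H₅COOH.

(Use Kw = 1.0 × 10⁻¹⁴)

For a conjugate pair Ka × Kb = Kw, so Ka = Kw/Kb = 1.0 × 10⁻¹⁴ / 1.55e-10 = 6.45e-05.

K_a = 6.45e-05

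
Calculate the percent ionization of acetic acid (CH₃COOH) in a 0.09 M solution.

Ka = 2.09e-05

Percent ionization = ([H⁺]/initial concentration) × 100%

Using Ka equilibrium: x² + Ka×x - Ka×C = 0. Solving: [H⁺] = 1.3611e-03. Percent = (1.3611e-03/0.09) × 100

Percent ionization = 1.51%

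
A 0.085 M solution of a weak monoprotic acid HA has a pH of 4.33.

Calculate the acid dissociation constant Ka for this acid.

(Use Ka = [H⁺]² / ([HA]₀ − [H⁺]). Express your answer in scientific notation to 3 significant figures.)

[H⁺] = 10^(−pH) = 10^(−4.33) = 4.677e-05 M. For HA ⇌ H⁺ + A⁻, Ka = [H⁺][A⁻]/[HA] = [H⁺]² / ([HA]₀ − [H⁺]) = (4.677e-05)² / (0.085 − 4.677e-05) = 2.58e-08.

K_a = 2.58e-08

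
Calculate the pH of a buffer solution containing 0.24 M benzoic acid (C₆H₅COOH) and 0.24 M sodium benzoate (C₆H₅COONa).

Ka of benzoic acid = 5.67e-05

pKa = -log(5.67e-05) = 4.25. pH = pKa + log([A⁻]/[HA]) = 4.25 + log(0.24/0.24)

pH = 4.25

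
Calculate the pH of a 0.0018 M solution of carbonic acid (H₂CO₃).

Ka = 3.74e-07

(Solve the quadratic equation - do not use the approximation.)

x² + Ka×x - Ka×C = 0. Using quadratic formula: [H⁺] = 2.5760e-05

pH = 4.59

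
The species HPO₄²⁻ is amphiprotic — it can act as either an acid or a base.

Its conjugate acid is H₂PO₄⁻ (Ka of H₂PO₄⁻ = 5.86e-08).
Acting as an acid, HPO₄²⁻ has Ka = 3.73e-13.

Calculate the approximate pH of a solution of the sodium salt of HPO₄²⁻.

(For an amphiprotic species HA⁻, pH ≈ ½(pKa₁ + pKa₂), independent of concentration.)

pKa₁ = -log(5.86e-08) = 7.23; pKa₂ = -log(3.73e-13) = 12.43. For an amphiprotic species, pH ≈ ½(pKa₁ + pKa₂) = ½(7.23 + 12.43) = 9.83.

pH = 9.83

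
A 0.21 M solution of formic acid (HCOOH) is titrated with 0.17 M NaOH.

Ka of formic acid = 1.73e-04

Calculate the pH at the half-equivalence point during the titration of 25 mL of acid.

At half-equivalence [HA] = [A⁻], so Henderson-Hasselbalch gives pH = pKa = -log(1.73e-04) = 3.76.

pH = pKa = 3.76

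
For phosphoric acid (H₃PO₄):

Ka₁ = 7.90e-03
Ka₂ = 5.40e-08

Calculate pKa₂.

pKa₂ = -log(Ka₂) = -log(5.40e-08) = 7.27.

pK_{a2} = 7.27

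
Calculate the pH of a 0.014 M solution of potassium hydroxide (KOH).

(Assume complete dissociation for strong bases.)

[OH⁻] = 0.014 M for strong base. pOH = -log[OH⁻] = 1.85, pH = 14 - pOH

pH = 12.15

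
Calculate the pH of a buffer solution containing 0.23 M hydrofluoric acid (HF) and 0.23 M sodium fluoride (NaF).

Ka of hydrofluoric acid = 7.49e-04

pKa = -log(7.49e-04) = 3.13. pH = pKa + log([A⁻]/[HA]) = 3.13 + log(0.23/0.23)

pH = 3.13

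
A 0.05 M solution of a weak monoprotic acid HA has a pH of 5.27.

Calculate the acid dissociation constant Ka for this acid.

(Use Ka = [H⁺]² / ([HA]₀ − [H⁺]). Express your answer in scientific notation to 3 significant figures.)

[H⁺] = 10^(−pH) = 10^(−5.27) = 5.370e-06 M. For HA ⇌ H⁺ + A⁻, Ka = [H⁺][A⁻]/[HA] = [H⁺]² / ([HA]₀ − [H⁺]) = (5.370e-06)² / (0.05 − 5.370e-06) = 5.77e-10.

K_a = 5.77e-10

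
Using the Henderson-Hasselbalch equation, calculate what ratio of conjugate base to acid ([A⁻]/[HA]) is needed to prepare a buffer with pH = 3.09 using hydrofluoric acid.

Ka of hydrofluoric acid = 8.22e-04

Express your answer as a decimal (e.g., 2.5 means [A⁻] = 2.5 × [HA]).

pKa = -log(8.22e-04) = 3.0851. pH = pKa + log([A⁻]/[HA]), so log([A⁻]/[HA]) = pH − pKa = 3.09 − 3.0851 = 0.0049. [A⁻]/[HA] = 10^(0.0049) = 1.01

[A⁻]/[HA] = 1.01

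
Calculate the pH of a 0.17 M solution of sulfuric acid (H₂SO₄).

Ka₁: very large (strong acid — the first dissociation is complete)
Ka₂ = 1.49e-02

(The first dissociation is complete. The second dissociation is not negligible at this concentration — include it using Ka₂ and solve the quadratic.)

First dissociation is complete: [H⁺]₀ = [HSO₄⁻]₀ = C = 0.17 M. Second dissociation HSO₄⁻ ⇌ H⁺ + SO₄²⁻: let x = [SO₄²⁻]. Ka₂ = (C + x)·x / (C − x) = 1.49e-02 → x² + (C + Ka₂)·x − Ka₂·C = 0 → x² + 0.18490·x − 2.533e-03 = 0. x = (−0.18490 + √(0.18490² + 4 × 2.533e-03)) / 2 = 1.2812e-02 M. [H⁺] = C + x = 0.17 + 1.2812e-02 = 1.8281e-01 M. pH = -log(1.8281e-01) = 0.74.

pH = 0.74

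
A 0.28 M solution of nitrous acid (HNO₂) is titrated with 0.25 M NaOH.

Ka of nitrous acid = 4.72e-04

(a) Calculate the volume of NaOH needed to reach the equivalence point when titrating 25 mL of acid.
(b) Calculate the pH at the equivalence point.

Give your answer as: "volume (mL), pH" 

moles acid = 0.28 × 25/1000 = 0.007 mol; V_base = moles/0.25 × 1000 = 28.0 mL. At equivalence only the conjugate base is present: [A⁻] = 0.007/0.053 = 1.3208e-01 M. Kb = Kw/Ka = 2.12e-11; [OH⁻] = √(Kb × [A⁻]) = 1.6728e-06; pOH = 5.78; pH = 14 - pOH = 8.22.

V = 28.0 mL, pH = 8.22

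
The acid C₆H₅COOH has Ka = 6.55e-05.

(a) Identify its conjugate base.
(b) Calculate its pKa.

(a) The conjugate base is formed by removing one H⁺ from C₆H₅COOH, giving C₆H₅COO⁻. (b) pKa = -log(Ka) = -log(6.55e-05) = 4.18.

Conjugate base: C₆H₅COO⁻; pK_a = 4.18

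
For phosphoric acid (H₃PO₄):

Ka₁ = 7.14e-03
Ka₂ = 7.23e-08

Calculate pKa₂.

pKa₂ = -log(Ka₂) = -log(7.23e-08) = 7.14.

pK_{a2} = 7.14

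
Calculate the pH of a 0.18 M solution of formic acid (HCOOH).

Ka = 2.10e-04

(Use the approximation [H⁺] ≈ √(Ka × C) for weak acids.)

[H⁺] = √(Ka × C) = √(2.10e-04 × 0.18) = 6.1482e-03. pH = -log(6.1482e-03)

pH = 2.21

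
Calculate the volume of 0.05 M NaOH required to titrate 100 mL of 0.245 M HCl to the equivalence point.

At equivalence: moles acid = moles base. moles HCl = 0.245 × 100/1000 = 0.0245 mol. V_base = moles / 0.05 × 1000 = 490.0 mL.

V_{base} = 490.0 mL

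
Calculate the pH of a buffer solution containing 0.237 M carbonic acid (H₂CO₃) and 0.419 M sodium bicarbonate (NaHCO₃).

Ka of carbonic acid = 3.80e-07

pKa = -log(3.80e-07) = 6.42. pH = pKa + log([A⁻]/[HA]) = 6.42 + log(0.419/0.237)

pH = 6.67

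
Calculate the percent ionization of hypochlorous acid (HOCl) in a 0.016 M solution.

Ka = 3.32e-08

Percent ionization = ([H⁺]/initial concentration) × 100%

Using Ka equilibrium: x² + Ka×x - Ka×C = 0. Solving: [H⁺] = 2.3031e-05. Percent = (2.3031e-05/0.016) × 100

Percent ionization = 0.144%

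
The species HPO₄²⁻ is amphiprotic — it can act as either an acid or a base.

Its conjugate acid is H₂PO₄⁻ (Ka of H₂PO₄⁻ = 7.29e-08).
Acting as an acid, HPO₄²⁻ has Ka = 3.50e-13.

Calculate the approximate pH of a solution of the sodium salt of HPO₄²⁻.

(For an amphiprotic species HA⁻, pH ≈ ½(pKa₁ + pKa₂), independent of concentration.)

pKa₁ = -log(7.29e-08) = 7.14; pKa₂ = -log(3.50e-13) = 12.46. For an amphiprotic species, pH ≈ ½(pKa₁ + pKa₂) = ½(7.14 + 12.46) = 9.80.

pH = 9.80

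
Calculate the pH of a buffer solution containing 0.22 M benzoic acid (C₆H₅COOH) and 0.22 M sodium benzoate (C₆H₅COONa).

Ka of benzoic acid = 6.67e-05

pKa = -log(6.67e-05) = 4.18. pH = pKa + log([A⁻]/[HA]) = 4.18 + log(0.22/0.22)

pH = 4.18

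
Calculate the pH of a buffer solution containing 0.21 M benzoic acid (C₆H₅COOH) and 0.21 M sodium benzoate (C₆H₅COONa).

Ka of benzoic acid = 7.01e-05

pKa = -log(7.01e-05) = 4.15. pH = pKa + log([A⁻]/[HA]) = 4.15 + log(0.21/0.21)

pH = 4.15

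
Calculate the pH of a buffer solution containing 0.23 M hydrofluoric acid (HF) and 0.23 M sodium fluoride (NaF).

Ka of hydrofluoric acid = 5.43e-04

pKa = -log(5.43e-04) = 3.27. pH = pKa + log([A⁻]/[HA]) = 3.27 + log(0.23/0.23)

pH = 3.27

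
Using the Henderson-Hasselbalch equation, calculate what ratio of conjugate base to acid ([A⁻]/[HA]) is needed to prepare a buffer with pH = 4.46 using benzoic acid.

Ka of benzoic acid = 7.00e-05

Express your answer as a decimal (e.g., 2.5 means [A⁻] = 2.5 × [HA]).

pKa = -log(7.00e-05) = 4.1549. pH = pKa + log([A⁻]/[HA]), so log([A⁻]/[HA]) = pH − pKa = 4.46 − 4.1549 = 0.3051. [A⁻]/[HA] = 10^(0.3051) = 2.02

[A⁻]/[HA] = 2.02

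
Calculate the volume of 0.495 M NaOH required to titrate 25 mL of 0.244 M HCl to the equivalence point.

At equivalence: moles acid = moles base. moles HCl = 0.244 × 25/1000 = 0.0061 mol. V_base = moles / 0.495 × 1000 = 12.3 mL.

V_{base} = 12.3 mL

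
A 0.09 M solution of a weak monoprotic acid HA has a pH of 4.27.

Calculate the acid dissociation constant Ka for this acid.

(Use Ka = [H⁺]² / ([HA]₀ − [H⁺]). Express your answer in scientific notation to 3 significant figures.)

[H⁺] = 10^(−pH) = 10^(−4.27) = 5.370e-05 M. For HA ⇌ H⁺ + A⁻, Ka = [H⁺][A⁻]/[HA] = [H⁺]² / ([HA]₀ − [H⁺]) = (5.370e-05)² / (0.09 − 5.370e-05) = 3.21e-08.

K_a = 3.21e-08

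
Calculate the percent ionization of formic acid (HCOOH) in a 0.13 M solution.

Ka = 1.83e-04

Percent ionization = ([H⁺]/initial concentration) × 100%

Using Ka equilibrium: x² + Ka×x - Ka×C = 0. Solving: [H⁺] = 4.7869e-03. Percent = (4.7869e-03/0.13) × 100

Percent ionization = 3.68%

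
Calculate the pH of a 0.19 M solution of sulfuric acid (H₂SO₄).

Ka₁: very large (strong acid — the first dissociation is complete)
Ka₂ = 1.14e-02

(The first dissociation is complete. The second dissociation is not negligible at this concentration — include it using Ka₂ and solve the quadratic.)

First dissociation is complete: [H⁺]₀ = [HSO₄⁻]₀ = C = 0.19 M. Second dissociation HSO₄⁻ ⇌ H⁺ + SO₄²⁻: let x = [SO₄²⁻]. Ka₂ = (C + x)·x / (C − x) = 1.14e-02 → x² + (C + Ka₂)·x − Ka₂·C = 0 → x² + 0.20140·x − 2.166e-03 = 0. x = (−0.20140 + √(0.20140² + 4 × 2.166e-03)) / 2 = 1.0235e-02 M. [H⁺] = C + x = 0.19 + 1.0235e-02 = 2.0023e-01 M. pH = -log(2.0023e-01) = 0.70.

pH = 0.70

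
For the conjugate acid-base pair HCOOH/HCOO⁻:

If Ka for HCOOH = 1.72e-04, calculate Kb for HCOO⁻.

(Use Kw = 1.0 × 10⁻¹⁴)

For a conjugate pair Ka × Kb = Kw, so Kb = Kw/Ka = 1.0 × 10⁻¹⁴ / 1.72e-04 = 5.81e-11.

K_b = 5.81e-11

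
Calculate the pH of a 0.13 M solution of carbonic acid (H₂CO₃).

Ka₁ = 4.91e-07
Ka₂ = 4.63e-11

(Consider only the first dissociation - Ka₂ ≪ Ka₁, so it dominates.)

First dissociation dominates. From Ka₁ = [H⁺][HA⁻]/[H₂A], x² + Ka₁·x − Ka₁·C = 0 with C = 0.13 M and Ka₁ = 4.91e-07. Solving: [H⁺] = (−Ka₁ + √(Ka₁² + 4·Ka₁·C)) / 2 = 2.5240e-04 M. pH = -log(2.5240e-04) = 3.60.

pH = 3.60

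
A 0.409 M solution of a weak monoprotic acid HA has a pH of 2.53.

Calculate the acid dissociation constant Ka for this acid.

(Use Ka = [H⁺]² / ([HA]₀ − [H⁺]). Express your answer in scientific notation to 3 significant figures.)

[H⁺] = 10^(−pH) = 10^(−2.53) = 2.951e-03 M. For HA ⇌ H⁺ + A⁻, Ka = [H⁺][A⁻]/[HA] = [H⁺]² / ([HA]₀ − [H⁺]) = (2.951e-03)² / (0.409 − 2.951e-03) = 2.14e-05.

K_a = 2.14e-05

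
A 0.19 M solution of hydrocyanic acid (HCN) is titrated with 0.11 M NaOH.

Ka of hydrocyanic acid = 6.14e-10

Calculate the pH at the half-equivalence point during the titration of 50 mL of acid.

At half-equivalence [HA] = [A⁻], so Henderson-Hasselbalch gives pH = pKa = -log(6.14e-10) = 9.21.

pH = pKa = 9.21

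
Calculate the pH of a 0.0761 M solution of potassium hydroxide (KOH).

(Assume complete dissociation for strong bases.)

[OH⁻] = 0.0761 M for strong base. pOH = -log[OH⁻] = 1.12, pH = 14 - pOH

pH = 12.88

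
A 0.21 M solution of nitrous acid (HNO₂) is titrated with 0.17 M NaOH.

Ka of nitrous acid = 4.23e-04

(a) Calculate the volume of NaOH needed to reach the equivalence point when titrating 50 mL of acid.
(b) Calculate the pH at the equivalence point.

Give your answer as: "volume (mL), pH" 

moles acid = 0.21 × 50/1000 = 0.0105 mol; V_base = moles/0.17 × 1000 = 61.8 mL. At equivalence only the conjugate base is present: [A⁻] = 0.0105/0.112 = 9.3947e-02 M. Kb = Kw/Ka = 2.36e-11; [OH⁻] = √(Kb × [A⁻]) = 1.4903e-06; pOH = 5.83; pH = 14 - pOH = 8.17.

V = 61.8 mL, pH = 8.17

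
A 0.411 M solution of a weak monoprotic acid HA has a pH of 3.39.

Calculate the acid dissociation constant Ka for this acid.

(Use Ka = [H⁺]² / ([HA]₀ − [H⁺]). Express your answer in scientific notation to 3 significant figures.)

[H⁺] = 10^(−pH) = 10^(−3.39) = 4.074e-04 M. For HA ⇌ H⁺ + A⁻, Ka = [H⁺][A⁻]/[HA] = [H⁺]² / ([HA]₀ − [H⁺]) = (4.074e-04)² / (0.411 − 4.074e-04) = 4.04e-07.

K_a = 4.04e-07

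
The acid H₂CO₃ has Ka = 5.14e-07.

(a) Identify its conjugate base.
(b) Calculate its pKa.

(a) The conjugate base is formed by removing one H⁺ from H₂CO₃, giving HCO₃⁻. (b) pKa = -log(Ka) = -log(5.14e-07) = 6.29.

Conjugate base: HCO₃⁻; pK_a = 6.29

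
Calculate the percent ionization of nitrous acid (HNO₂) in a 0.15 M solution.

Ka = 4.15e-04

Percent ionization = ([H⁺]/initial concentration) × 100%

Using Ka equilibrium: x² + Ka×x - Ka×C = 0. Solving: [H⁺] = 7.6851e-03. Percent = (7.6851e-03/0.15) × 100

Percent ionization = 5.12%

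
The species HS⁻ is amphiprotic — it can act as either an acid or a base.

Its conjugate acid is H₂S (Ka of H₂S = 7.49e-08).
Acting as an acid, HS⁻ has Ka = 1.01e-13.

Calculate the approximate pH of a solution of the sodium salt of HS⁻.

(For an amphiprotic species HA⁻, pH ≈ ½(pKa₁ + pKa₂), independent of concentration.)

pKa₁ = -log(7.49e-08) = 7.13; pKa₂ = -log(1.01e-13) = 13.00. For an amphiprotic species, pH ≈ ½(pKa₁ + pKa₂) = ½(7.13 + 13.00) = 10.06.

pH = 10.06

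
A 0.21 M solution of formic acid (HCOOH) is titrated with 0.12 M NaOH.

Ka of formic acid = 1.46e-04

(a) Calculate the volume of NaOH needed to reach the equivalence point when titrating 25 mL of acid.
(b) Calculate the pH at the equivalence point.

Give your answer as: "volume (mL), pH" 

moles acid = 0.21 × 25/1000 = 0.00525 mol; V_base = moles/0.12 × 1000 = 43.8 mL. At equivalence only the conjugate base is present: [A⁻] = 0.00525/0.069 = 7.6364e-02 M. Kb = Kw/Ka = 6.85e-11; [OH⁻] = √(Kb × [A⁻]) = 2.2870e-06; pOH = 5.64; pH = 14 - pOH = 8.36.

V = 43.8 mL, pH = 8.36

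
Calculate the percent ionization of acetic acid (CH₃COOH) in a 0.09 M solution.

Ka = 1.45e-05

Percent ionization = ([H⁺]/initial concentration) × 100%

Using Ka equilibrium: x² + Ka×x - Ka×C = 0. Solving: [H⁺] = 1.1351e-03. Percent = (1.1351e-03/0.09) × 100

Percent ionization = 1.26%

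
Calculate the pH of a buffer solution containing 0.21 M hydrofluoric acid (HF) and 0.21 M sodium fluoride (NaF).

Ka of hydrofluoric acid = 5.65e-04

pKa = -log(5.65e-04) = 3.25. pH = pKa + log([A⁻]/[HA]) = 3.25 + log(0.21/0.21)

pH = 3.25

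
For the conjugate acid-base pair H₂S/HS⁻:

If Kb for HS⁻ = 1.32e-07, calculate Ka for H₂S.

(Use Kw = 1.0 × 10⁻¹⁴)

For a conjugate pair Ka × Kb = Kw, so Ka = Kw/Kb = 1.0 × 10⁻¹⁴ / 1.32e-07 = 7.58e-08.

K_a = 7.58e-08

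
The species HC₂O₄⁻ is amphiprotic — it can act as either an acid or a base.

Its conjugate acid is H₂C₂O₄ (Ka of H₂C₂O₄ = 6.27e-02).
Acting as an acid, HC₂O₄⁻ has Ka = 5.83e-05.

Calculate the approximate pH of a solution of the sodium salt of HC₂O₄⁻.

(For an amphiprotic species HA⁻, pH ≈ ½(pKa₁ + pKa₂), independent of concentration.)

pKa₁ = -log(6.27e-02) = 1.20; pKa₂ = -log(5.83e-05) = 4.23. For an amphiprotic species, pH ≈ ½(pKa₁ + pKa₂) = ½(1.20 + 4.23) = 2.72.

pH = 2.72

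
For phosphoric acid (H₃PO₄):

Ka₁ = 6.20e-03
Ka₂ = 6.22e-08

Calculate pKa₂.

pKa₂ = -log(Ka₂) = -log(6.22e-08) = 7.21.

pK_{a2} = 7.21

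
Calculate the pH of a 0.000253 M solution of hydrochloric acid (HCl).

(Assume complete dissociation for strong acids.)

[H⁺] = 0.000253 M for strong acid. pH = -log[H⁺] = -log(0.000253)

pH = 3.60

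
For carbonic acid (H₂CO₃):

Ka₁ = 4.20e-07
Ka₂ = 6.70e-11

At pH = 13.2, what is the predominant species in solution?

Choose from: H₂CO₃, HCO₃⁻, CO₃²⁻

pKa₁ = 6.38, pKa₂ = 10.17. For a polyprotic acid the predominant species crosses at each pKa: below pKa_n the protonated form dominates, above it the deprotonated form does. At pH = 13.2, the predominant species is CO₃²⁻.

CO₃²⁻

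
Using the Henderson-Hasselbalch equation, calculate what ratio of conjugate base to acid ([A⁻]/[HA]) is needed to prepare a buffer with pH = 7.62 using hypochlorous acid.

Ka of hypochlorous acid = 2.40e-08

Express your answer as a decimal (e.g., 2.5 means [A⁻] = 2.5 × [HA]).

pKa = -log(2.40e-08) = 7.6198. pH = pKa + log([A⁻]/[HA]), so log([A⁻]/[HA]) = pH − pKa = 7.62 − 7.6198 = 0.0002. [A⁻]/[HA] = 10^(0.0002) = 1.00

[A⁻]/[HA] = 1.00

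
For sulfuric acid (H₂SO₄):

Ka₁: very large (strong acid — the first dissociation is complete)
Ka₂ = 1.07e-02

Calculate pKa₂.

pKa₂ = -log(Ka₂) = -log(1.07e-02) = 1.97.

pK_{a2} = 1.97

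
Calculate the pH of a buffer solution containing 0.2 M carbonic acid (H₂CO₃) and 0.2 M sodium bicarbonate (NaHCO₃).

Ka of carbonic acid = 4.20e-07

pKa = -log(4.20e-07) = 6.38. pH = pKa + log([A⁻]/[HA]) = 6.38 + log(0.2/0.2)

pH = 6.38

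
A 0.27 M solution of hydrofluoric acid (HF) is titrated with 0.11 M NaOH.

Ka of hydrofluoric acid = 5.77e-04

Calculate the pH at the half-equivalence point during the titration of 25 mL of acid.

At half-equivalence [HA] = [A⁻], so Henderson-Hasselbalch gives pH = pKa = -log(5.77e-04) = 3.24.

pH = pKa = 3.24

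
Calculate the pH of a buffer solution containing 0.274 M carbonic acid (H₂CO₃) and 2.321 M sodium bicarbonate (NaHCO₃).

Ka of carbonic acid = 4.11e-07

pKa = -log(4.11e-07) = 6.39. pH = pKa + log([A⁻]/[HA]) = 6.39 + log(2.321/0.274)

pH = 7.31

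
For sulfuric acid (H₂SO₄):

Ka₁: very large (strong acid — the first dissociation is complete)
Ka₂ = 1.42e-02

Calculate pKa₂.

pKa₂ = -log(Ka₂) = -log(1.42e-02) = 1.85.

pK_{a2} = 1.85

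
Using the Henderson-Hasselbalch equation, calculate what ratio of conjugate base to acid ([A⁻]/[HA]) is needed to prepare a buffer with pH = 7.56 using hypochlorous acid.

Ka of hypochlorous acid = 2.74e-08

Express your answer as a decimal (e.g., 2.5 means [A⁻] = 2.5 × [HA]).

pKa = -log(2.74e-08) = 7.5622. pH = pKa + log([A⁻]/[HA]), so log([A⁻]/[HA]) = pH − pKa = 7.56 − 7.5622 = -0.0022. [A⁻]/[HA] = 10^(-0.0022) = 0.995

[A⁻]/[HA] = 0.995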